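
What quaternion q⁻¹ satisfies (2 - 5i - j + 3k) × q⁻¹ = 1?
0.0513 + 0.1282i + 0.0256j - 0.0769k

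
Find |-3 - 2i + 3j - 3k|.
√31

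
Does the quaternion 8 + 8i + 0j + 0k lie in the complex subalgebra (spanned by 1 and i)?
Yes. The quaternion 8 + 8i has j- and k-coefficients y = z = 0, so it lies in the complex subalgebra spanned by 1 and i.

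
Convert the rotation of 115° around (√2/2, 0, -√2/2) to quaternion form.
0.5373 + 0.5964i - 0.5964k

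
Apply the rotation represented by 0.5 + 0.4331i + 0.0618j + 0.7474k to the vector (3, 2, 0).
(-1.762, 1.418, 2.808)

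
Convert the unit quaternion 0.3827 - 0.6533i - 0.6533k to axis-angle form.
axis = (-√2/2, 0, -√2/2), θ = 3π/4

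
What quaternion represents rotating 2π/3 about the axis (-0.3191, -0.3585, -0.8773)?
0.5 - 0.2763i - 0.3105j - 0.7598k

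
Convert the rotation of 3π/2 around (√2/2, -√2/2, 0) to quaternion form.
-0.7071 + 0.5i - 0.5j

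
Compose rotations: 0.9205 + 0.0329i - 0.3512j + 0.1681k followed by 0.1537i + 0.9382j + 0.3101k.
0.2723 + 0.4081i + 0.848j + 0.2006k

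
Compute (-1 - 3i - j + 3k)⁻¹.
-0.05 + 0.15i + 0.05j - 0.15k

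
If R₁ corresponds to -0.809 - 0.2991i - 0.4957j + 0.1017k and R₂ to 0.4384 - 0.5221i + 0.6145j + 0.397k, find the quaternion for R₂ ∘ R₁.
-0.2466 + 0.5505i - 0.7801j + 0.166k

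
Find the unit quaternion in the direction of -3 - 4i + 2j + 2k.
-0.5222 - 0.6963i + 0.3482j + 0.3482k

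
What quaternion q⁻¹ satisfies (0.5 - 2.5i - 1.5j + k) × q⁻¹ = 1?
0.0513 + 0.2564i + 0.1538j - 0.1026k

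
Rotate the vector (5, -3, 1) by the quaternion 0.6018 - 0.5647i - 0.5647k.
(0.41, -1.892, 5.59)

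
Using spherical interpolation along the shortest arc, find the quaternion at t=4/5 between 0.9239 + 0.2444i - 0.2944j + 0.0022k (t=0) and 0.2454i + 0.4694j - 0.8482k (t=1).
0.2723 - 0.1568i - 0.5244j + 0.7914k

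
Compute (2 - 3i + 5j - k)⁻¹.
0.0513 + 0.0769i - 0.1282j + 0.0256k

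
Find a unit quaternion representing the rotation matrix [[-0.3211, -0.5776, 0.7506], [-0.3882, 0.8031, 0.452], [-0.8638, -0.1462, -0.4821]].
0.5 - 0.2991i + 0.8072j + 0.0947k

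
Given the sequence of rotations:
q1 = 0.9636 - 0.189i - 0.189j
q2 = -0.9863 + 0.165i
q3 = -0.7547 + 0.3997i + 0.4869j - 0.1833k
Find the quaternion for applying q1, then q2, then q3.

q2 · q1 = -0.9192 + 0.3454i + 0.1864j - 0.0312k
q3 · q2 · q1 = 0.4592 - 0.6091i - 0.6391j + 0.0984k
0.4592 - 0.6091i - 0.6391j + 0.0984k


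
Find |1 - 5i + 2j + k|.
√31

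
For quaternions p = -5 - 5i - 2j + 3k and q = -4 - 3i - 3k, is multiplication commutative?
No: pq = 14 + 41i - 16j - 3k ≠ 14 + 29i + 32j + 9k = qp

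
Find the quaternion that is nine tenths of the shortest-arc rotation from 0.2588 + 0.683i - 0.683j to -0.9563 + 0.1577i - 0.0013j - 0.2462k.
0.9647 - 0.0545i - 0.0971j + 0.2388k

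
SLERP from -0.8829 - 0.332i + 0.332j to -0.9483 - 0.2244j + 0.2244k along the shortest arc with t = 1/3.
-0.9575 - 0.232i + 0.1514j + 0.0806k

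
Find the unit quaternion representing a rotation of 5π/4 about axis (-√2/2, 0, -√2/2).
-0.3827 - 0.6533i - 0.6533k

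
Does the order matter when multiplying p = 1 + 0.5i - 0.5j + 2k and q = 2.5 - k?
Yes: pq = 4.5 + 1.75i - 0.75j + 4k ≠ 4.5 + 0.75i - 1.75j + 4k = qp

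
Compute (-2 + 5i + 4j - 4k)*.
-2 - 5i - 4j + 4k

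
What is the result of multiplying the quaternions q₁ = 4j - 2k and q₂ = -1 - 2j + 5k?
18 + 16i - 4j + 2k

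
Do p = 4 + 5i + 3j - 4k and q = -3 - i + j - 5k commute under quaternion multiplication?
No: pq = -30 - 30i + 24j ≠ -30 - 8i - 34j - 16k = qp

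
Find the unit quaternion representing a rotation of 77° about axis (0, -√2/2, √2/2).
0.7826 - 0.4402j + 0.4402k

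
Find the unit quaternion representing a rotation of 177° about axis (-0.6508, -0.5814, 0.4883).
0.0262 - 0.6506i - 0.5812j + 0.4881k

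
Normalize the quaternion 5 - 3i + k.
0.8452 - 0.5071i + 0.169k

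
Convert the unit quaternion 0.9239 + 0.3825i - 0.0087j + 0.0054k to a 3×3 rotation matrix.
[[0.9998, -0.0166, -0.0119], [0.0033, 0.7073, -0.7069], [0.0202, 0.7067, 0.7072]]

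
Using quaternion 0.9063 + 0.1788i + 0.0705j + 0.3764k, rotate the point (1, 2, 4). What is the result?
(0.442, 0.929, 4.466)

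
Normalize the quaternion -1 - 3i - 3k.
-0.2294 - 0.6882i - 0.6882k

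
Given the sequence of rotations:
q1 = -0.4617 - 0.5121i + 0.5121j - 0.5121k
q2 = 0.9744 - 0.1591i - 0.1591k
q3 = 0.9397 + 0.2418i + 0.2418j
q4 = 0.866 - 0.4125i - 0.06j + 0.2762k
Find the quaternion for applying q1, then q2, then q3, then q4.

q2 · q1 = -0.6128 - 0.3441i + 0.499j - 0.507k
q3 · q2 · q1 = -0.6133 - 0.5941i + 0.4433j - 0.2726k
q4 · q3 · q2 · q1 = -0.6743 - 0.3676i + 0.1442j - 0.624k
-0.6743 - 0.3676i + 0.1442j - 0.624k


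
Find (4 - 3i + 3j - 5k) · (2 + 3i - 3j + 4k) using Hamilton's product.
46 + 3i - 9j + 6k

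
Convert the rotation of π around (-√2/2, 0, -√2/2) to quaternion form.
-0.7071i - 0.7071k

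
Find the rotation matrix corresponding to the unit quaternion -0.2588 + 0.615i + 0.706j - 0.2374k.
[[-0.1096, 0.7455, -0.6574], [0.9913, 0.1308, -0.0169], [0.0734, -0.6535, -0.7533]]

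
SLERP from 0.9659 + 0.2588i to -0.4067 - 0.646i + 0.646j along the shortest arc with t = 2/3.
0.6702 + 0.5723i - 0.4725j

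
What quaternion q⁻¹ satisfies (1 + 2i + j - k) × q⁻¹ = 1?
0.1429 - 0.2857i - 0.1429j + 0.1429k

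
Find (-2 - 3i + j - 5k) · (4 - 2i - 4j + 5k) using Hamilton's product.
15 - 23i + 37j - 16k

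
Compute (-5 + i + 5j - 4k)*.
-5 - i - 5j + 4k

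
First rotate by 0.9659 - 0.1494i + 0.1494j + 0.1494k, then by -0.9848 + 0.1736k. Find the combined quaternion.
-0.9772 + 0.1212i - 0.1731j + 0.0206k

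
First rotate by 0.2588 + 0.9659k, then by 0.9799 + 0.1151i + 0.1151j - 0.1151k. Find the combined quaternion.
0.3648 + 0.141i - 0.0814j + 0.9167k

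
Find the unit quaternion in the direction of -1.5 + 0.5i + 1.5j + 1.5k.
-0.5669 + 0.189i + 0.5669j + 0.5669k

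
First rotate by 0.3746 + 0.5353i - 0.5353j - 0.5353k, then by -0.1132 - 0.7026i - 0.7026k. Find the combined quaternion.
-0.0424 - 0.6999i - 0.6916j + 0.1735k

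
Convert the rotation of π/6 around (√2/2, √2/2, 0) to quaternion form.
0.9659 + 0.183i + 0.183j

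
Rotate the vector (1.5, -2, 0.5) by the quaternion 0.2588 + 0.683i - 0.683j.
(1.79, -1.71, -0.61)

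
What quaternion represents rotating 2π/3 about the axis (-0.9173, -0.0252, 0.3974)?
0.5 - 0.7944i - 0.0218j + 0.3442k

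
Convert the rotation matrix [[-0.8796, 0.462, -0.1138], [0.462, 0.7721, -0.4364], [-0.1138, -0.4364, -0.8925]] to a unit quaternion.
0.2454i + 0.9413j - 0.2318k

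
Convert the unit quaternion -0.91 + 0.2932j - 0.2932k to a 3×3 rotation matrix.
[[0.6561, -0.5336, -0.5336], [0.5336, 0.8281, -0.1719], [0.5336, -0.1719, 0.8281]]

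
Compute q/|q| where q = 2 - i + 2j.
0.6667 - 0.3333i + 0.6667j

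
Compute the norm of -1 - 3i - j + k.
√12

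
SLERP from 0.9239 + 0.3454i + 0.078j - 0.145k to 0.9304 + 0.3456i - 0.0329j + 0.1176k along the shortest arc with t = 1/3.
0.9346 + 0.3486i + 0.0413j - 0.0577k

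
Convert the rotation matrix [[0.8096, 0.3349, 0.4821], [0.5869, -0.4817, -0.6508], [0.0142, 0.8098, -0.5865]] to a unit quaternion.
0.4305 + 0.8482i + 0.2717j + 0.1463k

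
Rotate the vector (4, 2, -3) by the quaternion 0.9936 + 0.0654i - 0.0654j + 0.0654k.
(4.019, 2.867, -2.152)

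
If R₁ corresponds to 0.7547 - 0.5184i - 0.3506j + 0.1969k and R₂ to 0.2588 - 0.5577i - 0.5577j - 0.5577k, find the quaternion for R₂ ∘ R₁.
-0.1795 - 0.8604i - 0.1127j - 0.4635k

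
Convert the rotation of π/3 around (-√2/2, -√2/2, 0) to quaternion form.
0.866 - 0.3536i - 0.3536j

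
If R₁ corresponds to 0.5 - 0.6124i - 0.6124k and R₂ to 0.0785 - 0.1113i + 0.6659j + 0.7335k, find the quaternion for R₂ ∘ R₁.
0.4203 - 0.5115i - 0.1844j + 0.7265k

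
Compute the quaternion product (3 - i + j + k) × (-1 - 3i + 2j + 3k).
-11 - 7i + 5j + 9k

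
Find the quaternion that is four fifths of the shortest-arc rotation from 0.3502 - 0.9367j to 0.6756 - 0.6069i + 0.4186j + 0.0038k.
-0.5201 + 0.5561i - 0.6483j - 0.0035k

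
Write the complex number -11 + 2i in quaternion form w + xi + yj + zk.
-11 + 2i + 0j + 0k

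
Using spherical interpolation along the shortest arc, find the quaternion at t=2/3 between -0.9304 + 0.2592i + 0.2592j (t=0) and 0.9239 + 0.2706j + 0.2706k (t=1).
-0.9731 + 0.0923i - 0.0957j - 0.188k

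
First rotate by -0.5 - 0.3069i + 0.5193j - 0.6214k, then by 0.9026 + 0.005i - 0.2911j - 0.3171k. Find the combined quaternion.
-0.4956 + 0.0661i + 0.7147j - 0.4891k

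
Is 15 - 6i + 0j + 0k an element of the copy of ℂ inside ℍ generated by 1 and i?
Yes. The quaternion 15 - 6i has j- and k-coefficients y = z = 0, so it lies in the complex subalgebra spanned by 1 and i.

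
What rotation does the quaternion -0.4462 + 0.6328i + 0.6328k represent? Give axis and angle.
axis = (√2/2, 0, √2/2), θ = 233°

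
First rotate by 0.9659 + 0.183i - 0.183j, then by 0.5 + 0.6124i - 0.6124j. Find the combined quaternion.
0.2588 + 0.683i - 0.683j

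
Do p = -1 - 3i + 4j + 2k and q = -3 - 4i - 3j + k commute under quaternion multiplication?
No: pq = 1 + 23i - 14j + 18k ≠ 1 + 3i - 4j - 32k = qp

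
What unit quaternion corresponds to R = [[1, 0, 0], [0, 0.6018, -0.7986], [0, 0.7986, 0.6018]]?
0.8949 + 0.4462i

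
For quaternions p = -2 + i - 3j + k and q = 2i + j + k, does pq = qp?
No: pq = -8i - j + 5k ≠ -3j - 9k = qp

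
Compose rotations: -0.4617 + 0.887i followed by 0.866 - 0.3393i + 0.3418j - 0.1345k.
-0.0989 + 0.9248i - 0.2771j - 0.2411k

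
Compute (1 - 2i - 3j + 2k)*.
1 + 2i + 3j - 2k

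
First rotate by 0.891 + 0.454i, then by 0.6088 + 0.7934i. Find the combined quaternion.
0.1822 + 0.9833i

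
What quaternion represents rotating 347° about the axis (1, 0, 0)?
-0.9936 + 0.1132i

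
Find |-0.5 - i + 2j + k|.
2.5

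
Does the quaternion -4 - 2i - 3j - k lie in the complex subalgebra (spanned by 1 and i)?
No. The quaternion -4 - 2i - 3j - k has j-coefficient y = -3 and k-coefficient z = -1, not both zero, so it does not lie in the complex subalgebra spanned by 1 and i.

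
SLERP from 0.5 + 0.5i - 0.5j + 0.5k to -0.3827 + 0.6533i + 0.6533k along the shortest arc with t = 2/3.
-0.0863 + 0.6901i - 0.2005j + 0.6901k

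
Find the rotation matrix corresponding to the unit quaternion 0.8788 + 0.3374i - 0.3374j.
[[0.7723, -0.2277, -0.593], [-0.2277, 0.7723, -0.593], [0.593, 0.593, 0.5446]]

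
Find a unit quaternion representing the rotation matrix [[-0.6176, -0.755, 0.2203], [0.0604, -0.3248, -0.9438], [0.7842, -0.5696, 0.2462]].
0.2756 + 0.3395i - 0.5115j + 0.7397k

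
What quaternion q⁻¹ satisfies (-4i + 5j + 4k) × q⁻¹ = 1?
0.0702i - 0.0877j - 0.0702k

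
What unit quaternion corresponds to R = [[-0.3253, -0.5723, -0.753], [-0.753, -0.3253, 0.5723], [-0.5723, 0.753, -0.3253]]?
-0.0785 - 0.5756i + 0.5756j + 0.5756k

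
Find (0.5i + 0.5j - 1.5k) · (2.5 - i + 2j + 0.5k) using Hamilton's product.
0.25 + 4.5i + 2.5j - 2.25k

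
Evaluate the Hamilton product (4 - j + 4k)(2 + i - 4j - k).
8 + 21i - 14j + 5k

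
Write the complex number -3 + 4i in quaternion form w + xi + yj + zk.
-3 + 4i + 0j + 0k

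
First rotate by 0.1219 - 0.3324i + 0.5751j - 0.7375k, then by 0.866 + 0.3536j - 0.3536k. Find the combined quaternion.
-0.3586 - 0.3453i + 0.6587j - 0.5642k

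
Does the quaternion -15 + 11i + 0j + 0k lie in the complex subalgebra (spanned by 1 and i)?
Yes. The quaternion -15 + 11i has j- and k-coefficients y = z = 0, so it lies in the complex subalgebra spanned by 1 and i.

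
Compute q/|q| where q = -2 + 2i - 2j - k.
-0.5547 + 0.5547i - 0.5547j - 0.2774k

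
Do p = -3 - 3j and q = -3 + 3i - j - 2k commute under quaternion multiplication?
No: pq = 6 - 3i + 12j + 15k ≠ 6 - 15i + 12j - 3k = qp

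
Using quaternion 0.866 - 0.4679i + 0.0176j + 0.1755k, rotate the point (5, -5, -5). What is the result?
(6.96, -5.148, 0.24)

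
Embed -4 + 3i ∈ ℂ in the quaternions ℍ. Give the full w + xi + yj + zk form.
-4 + 3i + 0j + 0k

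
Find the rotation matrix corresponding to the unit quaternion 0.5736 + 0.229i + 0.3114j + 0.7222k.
[[-0.2371, -0.6859, 0.688], [0.9711, -0.148, 0.1871], [-0.0265, 0.7125, 0.7012]]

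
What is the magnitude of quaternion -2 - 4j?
√20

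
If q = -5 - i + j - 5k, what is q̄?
-5 + i - j + 5k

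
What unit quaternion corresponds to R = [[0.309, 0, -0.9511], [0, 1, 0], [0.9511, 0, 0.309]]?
0.809 - 0.5878j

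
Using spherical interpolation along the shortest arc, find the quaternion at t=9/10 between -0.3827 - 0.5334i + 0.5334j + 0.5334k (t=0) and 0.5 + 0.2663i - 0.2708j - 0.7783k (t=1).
-0.4928 - 0.2967i + 0.3007j + 0.7607k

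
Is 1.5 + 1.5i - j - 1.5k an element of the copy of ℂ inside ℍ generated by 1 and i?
No. The quaternion 1.5 + 1.5i - j - 1.5k has j-coefficient y = -1 and k-coefficient z = -1.5, not both zero, so it does not lie in the complex subalgebra spanned by 1 and i.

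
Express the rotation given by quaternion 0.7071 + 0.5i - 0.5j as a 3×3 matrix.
[[0.5, -0.5, -0.7071], [-0.5, 0.5, -0.7071], [0.7071, 0.7071, 0]]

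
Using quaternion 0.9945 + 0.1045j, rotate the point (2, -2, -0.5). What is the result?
(1.852, -2, -0.905)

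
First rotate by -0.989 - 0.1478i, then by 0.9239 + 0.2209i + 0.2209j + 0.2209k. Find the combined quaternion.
-0.8811 - 0.355i - 0.2511j - 0.1858k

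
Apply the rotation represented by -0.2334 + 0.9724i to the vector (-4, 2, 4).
(-4, 0.033, -4.472)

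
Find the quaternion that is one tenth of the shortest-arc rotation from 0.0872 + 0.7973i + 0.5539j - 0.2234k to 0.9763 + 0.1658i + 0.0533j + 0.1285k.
0.2185 + 0.7889i + 0.5395j - 0.1969k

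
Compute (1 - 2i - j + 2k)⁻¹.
0.1 + 0.2i + 0.1j - 0.2k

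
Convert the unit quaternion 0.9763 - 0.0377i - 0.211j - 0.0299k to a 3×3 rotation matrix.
[[0.9092, 0.0743, -0.4097], [-0.0425, 0.9954, 0.0862], [0.4143, -0.061, 0.9081]]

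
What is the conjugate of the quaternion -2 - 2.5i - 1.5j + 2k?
-2 + 2.5i + 1.5j - 2k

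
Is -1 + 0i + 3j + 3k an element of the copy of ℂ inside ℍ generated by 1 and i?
No. The quaternion -1 + 3j + 3k has j-coefficient y = 3 and k-coefficient z = 3, not both zero, so it does not lie in the complex subalgebra spanned by 1 and i.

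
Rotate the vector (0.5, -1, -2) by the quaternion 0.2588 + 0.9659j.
(-1.433, -1, 1.482)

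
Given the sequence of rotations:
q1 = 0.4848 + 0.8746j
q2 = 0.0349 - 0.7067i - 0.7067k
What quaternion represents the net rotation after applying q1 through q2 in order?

q2 · q1 = 0.0169 + 0.2755i + 0.0305j - 0.9607k
0.0169 + 0.2755i + 0.0305j - 0.9607k


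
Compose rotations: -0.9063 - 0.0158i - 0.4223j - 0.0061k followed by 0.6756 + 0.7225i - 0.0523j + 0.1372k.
-0.6221 - 0.6072i - 0.2357j - 0.4344k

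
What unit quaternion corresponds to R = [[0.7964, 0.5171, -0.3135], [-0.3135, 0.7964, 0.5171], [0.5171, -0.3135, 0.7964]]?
0.9205 - 0.2256i - 0.2256j - 0.2256k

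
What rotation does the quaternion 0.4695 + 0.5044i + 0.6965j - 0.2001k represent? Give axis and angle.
axis = (0.5713, 0.7888, -0.2266), θ = 124°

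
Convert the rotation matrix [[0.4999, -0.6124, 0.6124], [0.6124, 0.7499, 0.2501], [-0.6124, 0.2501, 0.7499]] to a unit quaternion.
0.866 + 0.3536j + 0.3536k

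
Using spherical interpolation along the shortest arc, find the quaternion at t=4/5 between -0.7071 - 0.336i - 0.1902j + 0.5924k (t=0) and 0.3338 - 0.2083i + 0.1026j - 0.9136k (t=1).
-0.432 + 0.0989i - 0.1268j + 0.8874k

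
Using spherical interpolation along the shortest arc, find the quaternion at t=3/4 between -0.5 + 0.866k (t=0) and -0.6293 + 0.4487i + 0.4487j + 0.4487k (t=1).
-0.6329 + 0.3528i + 0.3528j + 0.592k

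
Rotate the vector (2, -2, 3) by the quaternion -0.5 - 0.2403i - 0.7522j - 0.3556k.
(1.988, 1.055, -3.454)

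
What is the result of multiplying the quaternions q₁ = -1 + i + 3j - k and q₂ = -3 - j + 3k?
9 + 5i - 11j - k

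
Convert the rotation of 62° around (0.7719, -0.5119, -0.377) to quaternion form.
0.8572 + 0.3976i - 0.2636j - 0.1942k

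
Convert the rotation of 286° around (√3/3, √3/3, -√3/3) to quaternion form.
-0.7986 + 0.3475i + 0.3475j - 0.3475k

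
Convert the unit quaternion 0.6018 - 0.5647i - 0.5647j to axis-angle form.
axis = (-√2/2, -√2/2, 0), θ = 106°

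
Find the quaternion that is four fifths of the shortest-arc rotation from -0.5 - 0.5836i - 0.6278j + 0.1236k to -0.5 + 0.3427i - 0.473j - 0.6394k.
-0.5808 + 0.151i - 0.5908j - 0.5393k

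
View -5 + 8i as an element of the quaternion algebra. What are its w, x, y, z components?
-5 + 8i + 0j + 0k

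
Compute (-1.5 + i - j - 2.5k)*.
-1.5 - i + j + 2.5k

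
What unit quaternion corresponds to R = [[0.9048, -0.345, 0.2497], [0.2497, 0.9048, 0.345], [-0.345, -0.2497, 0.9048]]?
0.9636 - 0.1543i + 0.1543j + 0.1543k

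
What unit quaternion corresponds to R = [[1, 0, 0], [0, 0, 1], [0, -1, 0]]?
0.7071 - 0.7071i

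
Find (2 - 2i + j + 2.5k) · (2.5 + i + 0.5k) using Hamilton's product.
5.75 - 2.5i + 6j + 6.25k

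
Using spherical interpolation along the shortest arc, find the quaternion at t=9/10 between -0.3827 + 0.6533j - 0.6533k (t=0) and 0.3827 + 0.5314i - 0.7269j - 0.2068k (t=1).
-0.4044 - 0.497i + 0.7592j + 0.1141k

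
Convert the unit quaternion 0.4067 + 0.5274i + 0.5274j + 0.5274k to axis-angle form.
axis = (√3/3, √3/3, √3/3), θ = 132°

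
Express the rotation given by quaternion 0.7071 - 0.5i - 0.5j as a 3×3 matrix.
[[0.5, 0.5, -0.7071], [0.5, 0.5, 0.7071], [0.7071, -0.7071, 0]]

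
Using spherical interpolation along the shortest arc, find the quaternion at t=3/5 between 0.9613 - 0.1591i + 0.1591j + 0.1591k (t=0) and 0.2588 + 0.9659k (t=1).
0.6495 - 0.0776i + 0.0776j + 0.7524k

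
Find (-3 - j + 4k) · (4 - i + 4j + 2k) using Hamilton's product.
-16 - 15i - 20j + 9k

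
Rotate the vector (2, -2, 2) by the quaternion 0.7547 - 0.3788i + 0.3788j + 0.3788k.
(3.139, 1.435, -0.296)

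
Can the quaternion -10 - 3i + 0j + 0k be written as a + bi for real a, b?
Yes. The quaternion -10 - 3i has j- and k-coefficients y = z = 0, so it lies in the complex subalgebra spanned by 1 and i.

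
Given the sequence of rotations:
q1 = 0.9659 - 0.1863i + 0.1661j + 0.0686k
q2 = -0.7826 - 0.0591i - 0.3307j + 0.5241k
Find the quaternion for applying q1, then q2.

q2 · q1 = -0.7479 - 0.021i - 0.543j + 0.3811k
-0.7479 - 0.021i - 0.543j + 0.3811k


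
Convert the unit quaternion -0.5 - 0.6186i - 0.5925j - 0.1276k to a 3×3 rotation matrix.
[[0.2653, 0.6054, 0.7504], [0.8606, 0.2021, -0.4674], [-0.4346, 0.7698, -0.4674]]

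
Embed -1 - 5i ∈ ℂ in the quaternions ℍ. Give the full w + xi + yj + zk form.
-1 - 5i + 0j + 0k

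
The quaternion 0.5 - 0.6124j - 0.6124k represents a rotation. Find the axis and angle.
axis = (0, -√2/2, -√2/2), θ = 2π/3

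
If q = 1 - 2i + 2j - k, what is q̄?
1 + 2i - 2j + k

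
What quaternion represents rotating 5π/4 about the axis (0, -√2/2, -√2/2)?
-0.3827 - 0.6533j - 0.6533k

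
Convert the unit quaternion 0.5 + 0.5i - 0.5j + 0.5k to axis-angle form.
axis = (√3/3, -√3/3, √3/3), θ = 2π/3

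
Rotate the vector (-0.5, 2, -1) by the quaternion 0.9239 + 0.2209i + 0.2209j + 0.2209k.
(-1.529, 1.667, 0.362)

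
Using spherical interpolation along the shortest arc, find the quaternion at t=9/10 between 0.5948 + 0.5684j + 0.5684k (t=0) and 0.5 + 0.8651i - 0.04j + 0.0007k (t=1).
0.5571 + 0.826i + 0.038j + 0.0768k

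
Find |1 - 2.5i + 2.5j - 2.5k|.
4.444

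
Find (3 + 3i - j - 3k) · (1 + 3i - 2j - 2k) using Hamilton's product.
-14 + 8i - 10j - 12k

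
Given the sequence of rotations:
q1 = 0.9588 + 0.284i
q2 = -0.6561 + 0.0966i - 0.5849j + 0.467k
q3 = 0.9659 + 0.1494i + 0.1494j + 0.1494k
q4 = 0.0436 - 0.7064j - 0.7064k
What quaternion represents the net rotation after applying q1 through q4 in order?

q2 · q1 = -0.6565 - 0.0937i - 0.4282j + 0.6139k
q3 · q2 · q1 = -0.6479 - 0.0329i - 0.6174j + 0.4449k
q4 · q3 · q2 · q1 = -0.1501 - 0.7518i + 0.454j + 0.4538k
-0.1501 - 0.7518i + 0.454j + 0.4538k


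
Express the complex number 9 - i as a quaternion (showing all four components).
9 - i + 0j + 0k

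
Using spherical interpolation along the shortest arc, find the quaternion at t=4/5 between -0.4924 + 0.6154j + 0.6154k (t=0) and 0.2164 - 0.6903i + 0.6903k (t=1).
0.0636 - 0.6118i + 0.1602j + 0.772k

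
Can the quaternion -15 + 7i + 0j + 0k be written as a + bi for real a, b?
Yes. The quaternion -15 + 7i has j- and k-coefficients y = z = 0, so it lies in the complex subalgebra spanned by 1 and i.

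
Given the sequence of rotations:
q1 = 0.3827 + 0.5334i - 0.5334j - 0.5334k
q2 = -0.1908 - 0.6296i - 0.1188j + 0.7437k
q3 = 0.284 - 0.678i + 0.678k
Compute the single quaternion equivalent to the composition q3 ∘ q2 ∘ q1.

q2 · q1 = 0.5961 + 0.1173i + 0.1172j + 0.7856k
q3 · q2 · q1 = -0.2838 - 0.4503i + 0.6455j + 0.5478k
-0.2838 - 0.4503i + 0.6455j + 0.5478k


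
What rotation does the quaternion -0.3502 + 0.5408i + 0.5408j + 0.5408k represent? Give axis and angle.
axis = (√3/3, √3/3, √3/3), θ = 221°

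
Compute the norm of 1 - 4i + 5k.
√42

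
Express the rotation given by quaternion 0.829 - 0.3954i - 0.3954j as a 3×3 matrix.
[[0.6873, 0.3127, -0.6556], [0.3127, 0.6873, 0.6556], [0.6556, -0.6556, 0.3746]]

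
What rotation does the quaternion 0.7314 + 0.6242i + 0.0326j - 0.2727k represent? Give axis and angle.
axis = (0.9153, 0.0478, -0.3999), θ = 86°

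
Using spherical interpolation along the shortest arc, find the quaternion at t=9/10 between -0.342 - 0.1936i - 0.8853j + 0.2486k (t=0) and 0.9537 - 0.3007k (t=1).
-0.9422 - 0.0244i - 0.1117j + 0.3148k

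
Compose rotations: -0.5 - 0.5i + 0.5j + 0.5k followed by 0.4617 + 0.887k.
-0.6744 - 0.6744i - 0.2127j - 0.2127k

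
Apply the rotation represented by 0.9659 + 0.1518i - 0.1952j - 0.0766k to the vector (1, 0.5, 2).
(0.156, -0.263, 2.271)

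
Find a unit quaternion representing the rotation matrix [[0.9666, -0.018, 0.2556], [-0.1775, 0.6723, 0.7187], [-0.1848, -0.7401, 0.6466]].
0.9063 - 0.4024i + 0.1215j - 0.044k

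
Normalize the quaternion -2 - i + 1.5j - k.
-0.6963 - 0.3482i + 0.5222j - 0.3482k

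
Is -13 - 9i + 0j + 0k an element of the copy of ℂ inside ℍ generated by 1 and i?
Yes. The quaternion -13 - 9i has j- and k-coefficients y = z = 0, so it lies in the complex subalgebra spanned by 1 and i.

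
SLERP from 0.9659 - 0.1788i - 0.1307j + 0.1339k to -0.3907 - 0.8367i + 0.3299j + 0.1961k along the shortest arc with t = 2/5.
0.9141 + 0.3043i - 0.268j - 0.0036k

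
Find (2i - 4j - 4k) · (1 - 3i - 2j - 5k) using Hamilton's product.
-22 + 14i + 18j - 20k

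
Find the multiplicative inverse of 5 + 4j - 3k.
0.1 - 0.08j + 0.06k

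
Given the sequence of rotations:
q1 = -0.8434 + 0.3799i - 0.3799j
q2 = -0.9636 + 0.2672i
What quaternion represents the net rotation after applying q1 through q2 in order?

q2 · q1 = 0.7112 - 0.5914i + 0.3661j - 0.1015k
0.7112 - 0.5914i + 0.3661j - 0.1015k


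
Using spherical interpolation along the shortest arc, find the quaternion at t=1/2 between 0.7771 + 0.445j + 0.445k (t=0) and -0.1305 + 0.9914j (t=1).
0.395 + 0.8775j + 0.2719k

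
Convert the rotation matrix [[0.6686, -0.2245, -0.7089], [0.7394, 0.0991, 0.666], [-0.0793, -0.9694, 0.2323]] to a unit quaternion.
0.7071 - 0.5782i - 0.2226j + 0.3408k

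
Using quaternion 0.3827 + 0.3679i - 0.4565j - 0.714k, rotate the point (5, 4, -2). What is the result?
(0.41, -6.314, 2.229)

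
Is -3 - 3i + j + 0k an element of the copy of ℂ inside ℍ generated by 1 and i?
No. The quaternion -3 - 3i + j has j-coefficient y = 1 and k-coefficient z = 0, not both zero, so it does not lie in the complex subalgebra spanned by 1 and i.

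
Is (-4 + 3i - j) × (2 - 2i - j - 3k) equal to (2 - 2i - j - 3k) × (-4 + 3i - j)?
No: pq = -3 + 17i + 11j + 7k ≠ -3 + 11i - 7j + 17k = qp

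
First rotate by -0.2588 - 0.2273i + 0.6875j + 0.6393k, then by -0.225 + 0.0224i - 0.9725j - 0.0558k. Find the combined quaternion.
0.7676 - 0.538i + 0.0954j - 0.3351k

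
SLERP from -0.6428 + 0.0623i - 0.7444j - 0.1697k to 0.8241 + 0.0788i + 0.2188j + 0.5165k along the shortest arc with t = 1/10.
-0.6765 + 0.0484i - 0.7039j - 0.2109k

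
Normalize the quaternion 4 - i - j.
0.9428 - 0.2357i - 0.2357j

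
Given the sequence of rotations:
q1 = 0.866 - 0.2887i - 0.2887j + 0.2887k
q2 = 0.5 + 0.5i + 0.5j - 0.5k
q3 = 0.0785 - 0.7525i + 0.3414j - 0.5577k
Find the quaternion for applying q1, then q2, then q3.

q2 · q1 = 0.866 + 0.2887i + 0.2887j - 0.2887k
q3 · q2 · q1 = 0.0257 - 0.5666i - 0.0599j - 0.8214k
0.0257 - 0.5666i - 0.0599j - 0.8214k


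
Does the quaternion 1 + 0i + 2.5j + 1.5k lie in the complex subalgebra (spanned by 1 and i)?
No. The quaternion 1 + 2.5j + 1.5k has j-coefficient y = 2.5 and k-coefficient z = 1.5, not both zero, so it does not lie in the complex subalgebra spanned by 1 and i.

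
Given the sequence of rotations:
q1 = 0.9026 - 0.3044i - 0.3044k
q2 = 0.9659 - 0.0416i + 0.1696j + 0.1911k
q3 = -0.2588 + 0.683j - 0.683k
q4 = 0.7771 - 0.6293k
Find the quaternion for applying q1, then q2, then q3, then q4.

q2 · q1 = 0.9173 - 0.3832i + 0.0822j - 0.0699k
q3 · q2 · q1 = -0.3413 + 0.1076i + 0.867j - 0.3467k
q4 · q3 · q2 · q1 = -0.4834 + 0.6292i + 0.606j - 0.0546k
-0.4834 + 0.6292i + 0.606j - 0.0546k


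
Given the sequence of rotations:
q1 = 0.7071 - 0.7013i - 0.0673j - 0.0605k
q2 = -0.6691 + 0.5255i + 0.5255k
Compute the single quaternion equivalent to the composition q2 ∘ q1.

q2 · q1 = -0.0728 + 0.8762i - 0.2917j + 0.3767k
-0.0728 + 0.8762i - 0.2917j + 0.3767k


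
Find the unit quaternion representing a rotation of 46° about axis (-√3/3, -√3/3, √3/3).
0.9205 - 0.2256i - 0.2256j + 0.2256k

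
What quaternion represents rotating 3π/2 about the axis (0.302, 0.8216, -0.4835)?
-0.7071 + 0.2135i + 0.581j - 0.3419k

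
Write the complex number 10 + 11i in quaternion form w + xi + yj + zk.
10 + 11i + 0j + 0k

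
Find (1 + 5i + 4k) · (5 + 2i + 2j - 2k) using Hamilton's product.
3 + 19i + 20j + 28k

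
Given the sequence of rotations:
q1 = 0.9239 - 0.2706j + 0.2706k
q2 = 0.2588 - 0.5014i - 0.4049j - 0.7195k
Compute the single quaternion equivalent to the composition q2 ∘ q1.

q2 · q1 = 0.3242 - 0.7675i - 0.3084j - 0.459k
0.3242 - 0.7675i - 0.3084j - 0.459k


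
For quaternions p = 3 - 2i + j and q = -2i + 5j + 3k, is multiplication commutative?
No: pq = -9 - 3i + 21j + k ≠ -9 - 9i + 9j + 17k = qp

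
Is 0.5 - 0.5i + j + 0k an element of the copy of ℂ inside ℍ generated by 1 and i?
No. The quaternion 0.5 - 0.5i + j has j-coefficient y = 1 and k-coefficient z = 0, not both zero, so it does not lie in the complex subalgebra spanned by 1 and i.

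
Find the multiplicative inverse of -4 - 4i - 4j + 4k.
-0.0625 + 0.0625i + 0.0625j - 0.0625k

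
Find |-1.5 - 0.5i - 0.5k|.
1.658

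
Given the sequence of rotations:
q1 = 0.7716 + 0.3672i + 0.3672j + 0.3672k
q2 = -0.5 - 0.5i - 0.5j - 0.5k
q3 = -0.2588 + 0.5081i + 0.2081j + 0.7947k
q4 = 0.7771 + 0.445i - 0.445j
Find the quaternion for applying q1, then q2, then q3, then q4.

q2 · q1 = 0.165 - 0.5694i - 0.5694j - 0.5694k
q3 · q2 · q1 = 0.8176 + 0.5652i + 0.0185j + 0.1077k
q4 · q3 · q2 · q1 = 0.3921 + 0.7551i - 0.3974j + 0.3434k
0.3921 + 0.7551i - 0.3974j + 0.3434k


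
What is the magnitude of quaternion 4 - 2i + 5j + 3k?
√54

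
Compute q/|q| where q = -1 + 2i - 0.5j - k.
-0.4 + 0.8i - 0.2j - 0.4k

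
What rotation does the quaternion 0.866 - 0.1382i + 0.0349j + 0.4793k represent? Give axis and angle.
axis = (-0.2764, 0.0698, 0.9585), θ = π/3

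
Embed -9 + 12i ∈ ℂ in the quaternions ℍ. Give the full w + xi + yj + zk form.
-9 + 12i + 0j + 0k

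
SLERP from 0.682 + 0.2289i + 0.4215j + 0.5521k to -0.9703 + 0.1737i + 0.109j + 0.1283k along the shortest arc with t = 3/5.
0.9773 - 0.0104i + 0.1237j + 0.1719k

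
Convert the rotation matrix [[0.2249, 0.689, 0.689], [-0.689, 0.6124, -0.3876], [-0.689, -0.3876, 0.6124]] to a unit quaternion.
0.7826 + 0.4402j - 0.4402k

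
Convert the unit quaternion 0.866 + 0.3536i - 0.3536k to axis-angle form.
axis = (√2/2, 0, -√2/2), θ = π/3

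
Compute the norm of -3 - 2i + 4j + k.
√30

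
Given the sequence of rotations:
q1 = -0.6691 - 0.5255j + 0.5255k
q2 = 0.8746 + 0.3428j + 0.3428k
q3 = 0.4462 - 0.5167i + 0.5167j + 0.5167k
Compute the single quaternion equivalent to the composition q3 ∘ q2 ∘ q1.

q2 · q1 = -0.5852 + 0.3603i - 0.689j + 0.2302k
q3 · q2 · q1 = 0.1621 + 0.9381i - 0.3047j - 0.0298k
0.1621 + 0.9381i - 0.3047j - 0.0298k


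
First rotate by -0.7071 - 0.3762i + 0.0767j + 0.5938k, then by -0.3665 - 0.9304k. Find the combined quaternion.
0.8116 + 0.2092i + 0.3219j + 0.4403k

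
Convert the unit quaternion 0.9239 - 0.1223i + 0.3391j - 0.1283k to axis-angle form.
axis = (-0.3196, 0.8862, -0.3353), θ = π/4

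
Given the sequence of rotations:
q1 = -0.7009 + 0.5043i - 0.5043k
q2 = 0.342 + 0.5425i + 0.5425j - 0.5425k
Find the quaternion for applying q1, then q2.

q2 · q1 = -0.7869 - 0.4814i - 0.3802j - 0.0658k
-0.7869 - 0.4814i - 0.3802j - 0.0658k


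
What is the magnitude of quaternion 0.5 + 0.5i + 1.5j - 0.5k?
√3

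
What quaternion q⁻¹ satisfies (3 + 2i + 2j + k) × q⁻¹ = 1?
0.1667 - 0.1111i - 0.1111j - 0.0556k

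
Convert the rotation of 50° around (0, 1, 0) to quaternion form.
0.9063 + 0.4226j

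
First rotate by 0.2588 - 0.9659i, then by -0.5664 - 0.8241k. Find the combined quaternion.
-0.1466 + 0.5471i + 0.796j - 0.2133k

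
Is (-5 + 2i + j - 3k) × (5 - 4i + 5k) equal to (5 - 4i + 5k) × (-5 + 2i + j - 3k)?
No: pq = -2 + 35i + 7j - 36k ≠ -2 + 25i + 3j - 44k = qp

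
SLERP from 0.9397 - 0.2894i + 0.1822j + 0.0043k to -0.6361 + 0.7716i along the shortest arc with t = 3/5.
0.7934 - 0.6039i + 0.0768j + 0.0018k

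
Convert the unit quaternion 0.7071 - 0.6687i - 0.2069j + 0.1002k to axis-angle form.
axis = (-0.9457, -0.2926, 0.1417), θ = π/2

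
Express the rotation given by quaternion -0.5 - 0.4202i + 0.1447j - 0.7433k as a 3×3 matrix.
[[-0.1469, -0.8649, 0.48], [0.6217, -0.4581, -0.6353], [0.7694, 0.2051, 0.605]]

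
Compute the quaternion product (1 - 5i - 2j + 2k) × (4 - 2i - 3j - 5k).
-2 - 6i - 40j + 14k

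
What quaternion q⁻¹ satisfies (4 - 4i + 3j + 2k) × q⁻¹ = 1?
0.0889 + 0.0889i - 0.0667j - 0.0444k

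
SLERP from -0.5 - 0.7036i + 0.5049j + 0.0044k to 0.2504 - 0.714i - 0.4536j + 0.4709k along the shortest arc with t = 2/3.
-0.025 - 0.9105i - 0.1395j + 0.3885k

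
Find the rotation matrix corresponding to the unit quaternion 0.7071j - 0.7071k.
[[-1, 0, 0], [0, 0, -1], [0, -1, 0]]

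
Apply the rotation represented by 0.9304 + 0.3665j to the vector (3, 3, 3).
(4.24, 3, 0.148)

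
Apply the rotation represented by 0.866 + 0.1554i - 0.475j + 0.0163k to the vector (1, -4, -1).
(2.069, -3.639, -0.687)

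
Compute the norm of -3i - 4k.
5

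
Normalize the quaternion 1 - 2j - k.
0.4082 - 0.8165j - 0.4082k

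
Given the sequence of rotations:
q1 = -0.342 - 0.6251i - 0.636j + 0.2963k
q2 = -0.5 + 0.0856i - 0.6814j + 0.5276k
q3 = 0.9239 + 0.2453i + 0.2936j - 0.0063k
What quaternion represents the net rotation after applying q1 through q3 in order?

q2 · q1 = -0.3652 + 0.4169i + 0.1959j - 0.809k
q3 · q2 · q1 = -0.5023 + 0.0593i + 0.2696j - 0.8195k
-0.5023 + 0.0593i + 0.2696j - 0.8195k


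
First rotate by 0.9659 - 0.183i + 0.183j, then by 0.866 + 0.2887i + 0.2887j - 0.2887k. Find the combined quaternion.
0.8365 + 0.1732i + 0.4902j - 0.1732k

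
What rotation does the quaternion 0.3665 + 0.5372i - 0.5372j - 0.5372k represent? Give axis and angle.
axis = (√3/3, -√3/3, -√3/3), θ = 137°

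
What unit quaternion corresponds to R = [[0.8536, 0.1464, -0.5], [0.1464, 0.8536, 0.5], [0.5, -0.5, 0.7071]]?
0.9239 - 0.2706i - 0.2706j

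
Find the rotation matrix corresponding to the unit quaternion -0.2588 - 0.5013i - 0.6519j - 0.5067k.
[[-0.3634, 0.3913, 0.8454], [0.9159, -0.0161, 0.4012], [0.1706, 0.9201, -0.3526]]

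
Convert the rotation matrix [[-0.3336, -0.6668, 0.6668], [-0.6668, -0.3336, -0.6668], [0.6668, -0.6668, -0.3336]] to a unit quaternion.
0.5774i - 0.5774j + 0.5774k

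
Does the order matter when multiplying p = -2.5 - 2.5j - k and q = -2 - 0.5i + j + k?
Yes: pq = 8.5 - 0.25i + 3j - 1.75k ≠ 8.5 + 2.75i + 2j + 0.75k = qp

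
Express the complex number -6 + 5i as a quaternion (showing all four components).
-6 + 5i + 0j + 0k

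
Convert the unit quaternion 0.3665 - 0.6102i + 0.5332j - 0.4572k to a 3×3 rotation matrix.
[[0.0133, -0.3156, 0.9488], [-0.9858, -0.1628, -0.0403], [0.1671, -0.9348, -0.3133]]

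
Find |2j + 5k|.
√29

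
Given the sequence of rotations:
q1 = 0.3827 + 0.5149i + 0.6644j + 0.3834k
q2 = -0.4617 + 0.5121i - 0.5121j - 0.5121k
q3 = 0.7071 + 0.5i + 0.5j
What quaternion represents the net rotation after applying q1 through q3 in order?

q2 · q1 = 0.0962 + 0.1022i - 0.9628j + 0.2309k
q3 · q2 · q1 = 0.4983 + 0.2358i - 0.7481j - 0.3692k
0.4983 + 0.2358i - 0.7481j - 0.3692k


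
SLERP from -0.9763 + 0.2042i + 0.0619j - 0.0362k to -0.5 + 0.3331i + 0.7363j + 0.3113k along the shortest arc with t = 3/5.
-0.7747 + 0.3133i + 0.5154j + 0.1896k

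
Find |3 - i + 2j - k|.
√15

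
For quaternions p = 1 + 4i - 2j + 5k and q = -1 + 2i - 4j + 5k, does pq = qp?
No: pq = -42 + 8i - 12j - 12k ≠ -42 - 12i + 8j + 12k = qp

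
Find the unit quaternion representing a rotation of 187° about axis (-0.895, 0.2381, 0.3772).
-0.061 - 0.8933i + 0.2377j + 0.3765k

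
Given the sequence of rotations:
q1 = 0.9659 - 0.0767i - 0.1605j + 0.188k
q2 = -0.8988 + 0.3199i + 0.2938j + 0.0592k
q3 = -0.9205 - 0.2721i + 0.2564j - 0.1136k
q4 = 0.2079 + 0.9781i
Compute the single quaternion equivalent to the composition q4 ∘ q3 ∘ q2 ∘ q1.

q2 · q1 = -0.8076 + 0.4427i + 0.3634j - 0.1406k
q3 · q2 · q1 = 0.7547 - 0.1825i - 0.6301j + 0.0088k
q4 · q3 · q2 · q1 = 0.3354 + 0.7002i - 0.1396j - 0.6145k
0.3354 + 0.7002i - 0.1396j - 0.6145k


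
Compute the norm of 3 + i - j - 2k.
√15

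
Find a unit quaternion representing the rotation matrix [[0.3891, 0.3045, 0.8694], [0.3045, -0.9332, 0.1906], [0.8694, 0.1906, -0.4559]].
0.8334i + 0.1827j + 0.5216k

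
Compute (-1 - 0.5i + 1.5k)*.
-1 + 0.5i - 1.5k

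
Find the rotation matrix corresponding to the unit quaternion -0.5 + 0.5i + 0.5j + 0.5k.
[[0, 1, 0], [0, 0, 1], [1, 0, 0]]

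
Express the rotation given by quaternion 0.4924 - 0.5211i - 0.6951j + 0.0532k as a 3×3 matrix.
[[0.028, 0.672, -0.74], [0.7768, 0.4512, 0.4392], [0.6291, -0.5871, -0.5094]]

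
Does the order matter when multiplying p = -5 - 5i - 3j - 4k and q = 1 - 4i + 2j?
Yes: pq = -19 + 23i + 3j - 26k ≠ -19 + 7i - 29j + 18k = qp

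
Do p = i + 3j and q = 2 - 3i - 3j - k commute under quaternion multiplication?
No: pq = 12 - i + 7j + 6k ≠ 12 + 5i + 5j - 6k = qp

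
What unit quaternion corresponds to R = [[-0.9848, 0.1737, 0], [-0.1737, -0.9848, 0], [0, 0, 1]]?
-0.0872 + 0.9962k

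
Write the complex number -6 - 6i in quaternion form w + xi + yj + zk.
-6 - 6i + 0j + 0k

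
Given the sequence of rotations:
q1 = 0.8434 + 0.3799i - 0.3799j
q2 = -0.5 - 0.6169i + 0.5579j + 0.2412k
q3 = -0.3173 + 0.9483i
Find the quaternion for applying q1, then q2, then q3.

q2 · q1 = 0.0246 - 0.6186i + 0.7521j + 0.2258k
q3 · q2 · q1 = 0.5788 + 0.2196i - 0.4528j + 0.6416k
0.5788 + 0.2196i - 0.4528j + 0.6416k


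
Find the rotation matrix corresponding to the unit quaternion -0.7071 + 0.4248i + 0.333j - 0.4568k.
[[0.3609, -0.3631, -0.859], [0.9289, 0.2218, 0.2965], [0.0828, -0.905, 0.4173]]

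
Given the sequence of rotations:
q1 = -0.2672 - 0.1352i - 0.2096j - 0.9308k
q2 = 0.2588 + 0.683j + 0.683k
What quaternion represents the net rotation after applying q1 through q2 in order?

q2 · q1 = 0.7097 - 0.5276i - 0.3291j - 0.331k
0.7097 - 0.5276i - 0.3291j - 0.331k


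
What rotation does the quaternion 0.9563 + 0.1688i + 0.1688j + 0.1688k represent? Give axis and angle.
axis = (√3/3, √3/3, √3/3), θ = 34°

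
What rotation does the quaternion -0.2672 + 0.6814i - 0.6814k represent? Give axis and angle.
axis = (√2/2, 0, -√2/2), θ = 211°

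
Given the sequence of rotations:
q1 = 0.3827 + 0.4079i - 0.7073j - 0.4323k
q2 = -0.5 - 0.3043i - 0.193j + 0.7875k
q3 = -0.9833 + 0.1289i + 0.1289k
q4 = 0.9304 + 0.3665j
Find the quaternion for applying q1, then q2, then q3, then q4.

q2 · q1 = 0.1367 + 0.32i + 0.4695j + 0.8115k
q3 · q2 · q1 = -0.2803 - 0.3576i - 0.525j - 0.7198k
q4 · q3 · q2 · q1 = -0.0684 - 0.5965i - 0.5912j - 0.5386k
-0.0684 - 0.5965i - 0.5912j - 0.5386k


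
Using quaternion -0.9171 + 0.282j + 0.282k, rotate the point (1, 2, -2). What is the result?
(2.751, 0.847, -0.847)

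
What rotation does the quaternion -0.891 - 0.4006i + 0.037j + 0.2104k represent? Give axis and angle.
axis = (-0.8824, 0.0815, 0.4634), θ = 306°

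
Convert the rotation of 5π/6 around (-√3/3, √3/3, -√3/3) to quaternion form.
0.2588 - 0.5577i + 0.5577j - 0.5577k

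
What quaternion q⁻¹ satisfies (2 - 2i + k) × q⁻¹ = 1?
0.2222 + 0.2222i - 0.1111k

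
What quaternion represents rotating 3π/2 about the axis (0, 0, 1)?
-0.7071 + 0.7071k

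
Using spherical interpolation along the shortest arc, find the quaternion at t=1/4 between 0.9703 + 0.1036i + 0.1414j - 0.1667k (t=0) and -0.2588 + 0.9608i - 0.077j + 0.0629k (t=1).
0.9433 - 0.2427i + 0.1511j - 0.1685k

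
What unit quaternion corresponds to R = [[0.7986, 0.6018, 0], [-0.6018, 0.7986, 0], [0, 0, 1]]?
0.9483 - 0.3173k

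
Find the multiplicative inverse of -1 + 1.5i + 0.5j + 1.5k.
-0.1739 - 0.2609i - 0.087j - 0.2609k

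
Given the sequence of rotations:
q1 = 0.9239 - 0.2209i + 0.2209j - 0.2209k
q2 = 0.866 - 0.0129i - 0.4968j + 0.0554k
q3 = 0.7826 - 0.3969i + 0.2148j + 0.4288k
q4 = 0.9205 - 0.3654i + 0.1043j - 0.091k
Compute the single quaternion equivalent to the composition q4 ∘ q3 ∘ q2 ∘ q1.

q2 · q1 = 0.9192 - 0.1057i - 0.2828j - 0.2527k
q3 · q2 · q1 = 0.8465 - 0.3806i - 0.1695j + 0.3313k
q4 · q3 · q2 · q1 = 0.688 - 0.6405i + 0.088j + 0.3296k
0.688 - 0.6405i + 0.088j + 0.3296k


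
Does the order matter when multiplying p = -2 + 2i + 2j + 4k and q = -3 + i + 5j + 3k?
Yes: pq = -18 - 22i - 18j - 10k ≠ -18 + 6i - 14j - 26k = qp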